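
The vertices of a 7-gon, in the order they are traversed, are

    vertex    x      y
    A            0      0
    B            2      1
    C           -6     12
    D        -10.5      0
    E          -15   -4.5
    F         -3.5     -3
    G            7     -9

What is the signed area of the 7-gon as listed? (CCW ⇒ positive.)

Apply the shoelace formula: 2A = Σ (x_i·y_{i+1} − x_{i+1}·y_i), indices taken mod 7.
Σ = (0) + (30) + (126) + (47.25) + (29.25) + (52.5) + (0) = 285
Signed area = Σ/2 = 142.5 (positive ⇒ counter-clockwise traversal).

142.5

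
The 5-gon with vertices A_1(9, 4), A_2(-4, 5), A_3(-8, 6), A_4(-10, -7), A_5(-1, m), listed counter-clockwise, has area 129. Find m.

-4

Write out the shoelace sum; only the two edges meeting at A_5 involve m:
2·Area = [((-10)·m − (-1)·(-7)) + ((-1)·4 − 9·m)] + 193
       = -19·m + 182 = 258
⇒ m = -4.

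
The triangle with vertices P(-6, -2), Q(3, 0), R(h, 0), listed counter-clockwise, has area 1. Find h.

2

The doubled signed area Σ (x_i y_{i+1} − x_{i+1} y_i) is linear in h.
With h=0 it equals 6; the coefficient of h is -2 (from the two edges through R).
So -2·h + 6 = 2·1 = 2 ⇒ h = 2.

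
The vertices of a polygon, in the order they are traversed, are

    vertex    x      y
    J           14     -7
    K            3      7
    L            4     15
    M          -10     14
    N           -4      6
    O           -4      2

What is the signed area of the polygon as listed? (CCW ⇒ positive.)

177

Apply Gauss's area formula: 2A = Σ (x_i·y_{i+1} − x_{i+1}·y_i), indices taken mod 6.
Cross-terms: 119, 17, 206, -4, 16, 0  ⇒  Σ = 354
Signed area = Σ/2 = 177 (positive ⇒ counter-clockwise traversal).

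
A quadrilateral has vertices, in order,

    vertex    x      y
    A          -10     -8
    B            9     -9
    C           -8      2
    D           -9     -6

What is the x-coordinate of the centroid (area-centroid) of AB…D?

-87/31

Apply Gauss's area formula. First the cross-terms c_i = x_i·y_{i+1} − x_{i+1}·y_i:
  162, -54, 66, 12  ⇒  2A = 186, A = 93.
Then Σ (x_i + x_{i+1})·c_i = -1566, so x̄ = -1566 / (6·93) = -87/31.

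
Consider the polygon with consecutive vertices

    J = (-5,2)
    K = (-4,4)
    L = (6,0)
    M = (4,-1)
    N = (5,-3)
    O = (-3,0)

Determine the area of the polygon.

32

Σ = (-12) + (-24) + (-6) + (-7) + (-9) + (-6) = -64
Area = |Σ|/2 = 32.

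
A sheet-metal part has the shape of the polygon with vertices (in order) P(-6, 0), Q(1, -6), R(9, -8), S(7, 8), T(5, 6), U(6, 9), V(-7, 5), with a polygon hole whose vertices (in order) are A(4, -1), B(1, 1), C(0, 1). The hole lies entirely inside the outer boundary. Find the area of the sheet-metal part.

171

Outer boundary:
Cross-terms: 36, 46, 128, 2, 9, 93, 30  ⇒  Σ = 344
Area = |Σ|/2 = 172.
Hole:
A→B: (4)(1) − (1)(-1) = 5
B→C: (1)(1) − (0)(1) = 1
C→A: (0)(-1) − (4)(1) = -4
Σ = 2
Area = |Σ|/2 = 1.
Net area = 172 − 1 = 171.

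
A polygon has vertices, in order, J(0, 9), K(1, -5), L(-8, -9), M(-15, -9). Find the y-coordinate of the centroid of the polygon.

-223/96

Apply the surveyor's formula. First the cross-terms c_i = x_i·y_{i+1} − x_{i+1}·y_i:
  -9, -49, -63, -135  ⇒  2A = -256, A = -128.
Then Σ (y_i + y_{i+1})·c_i = 1784, so ȳ = 1784 / (6·(-128)) = -223/96.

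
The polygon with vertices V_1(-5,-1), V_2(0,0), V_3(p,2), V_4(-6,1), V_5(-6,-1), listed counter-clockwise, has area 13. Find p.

1

The doubled signed area Σ (x_i y_{i+1} − x_{i+1} y_i) is linear in p.
With p=0 it equals 25; the coefficient of p is 1 (from the two edges through V_3).
So 1·p + 25 = 2·13 = 26 ⇒ p = 1.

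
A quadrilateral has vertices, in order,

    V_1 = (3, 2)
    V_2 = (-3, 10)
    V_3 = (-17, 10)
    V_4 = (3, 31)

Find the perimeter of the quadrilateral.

82

|V_1V_2| = √((-6)² + (8)²) = √100 = 10
|V_2V_3| = √((-14)² + (0)²) = √196 = 14
|V_3V_4| = √((20)² + (21)²) = √841 = 29
|V_4V_1| = √((0)² + (-29)²) = √841 = 29
Perimeter = 10 + 14 + 29 + 29 = 82.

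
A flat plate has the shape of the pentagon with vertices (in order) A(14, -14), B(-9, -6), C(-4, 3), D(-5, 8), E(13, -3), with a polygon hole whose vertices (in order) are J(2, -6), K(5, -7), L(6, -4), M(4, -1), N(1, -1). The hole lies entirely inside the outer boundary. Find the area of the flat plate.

Outer boundary:
Apply the shoelace (surveyor's) formula: 2A = Σ (x_i·y_{i+1} − x_{i+1}·y_i), indices taken mod 5.
Cross-terms: -210, -51, -17, -89, -140  ⇒  Σ = -507
Area = |Σ|/2 = 253.5.
Hole:
Cross-terms: 16, 22, 10, -3, -4  ⇒  Σ = 41
Area = |Σ|/2 = 20.5.
Net area = 253.5 − 20.5 = 233.

233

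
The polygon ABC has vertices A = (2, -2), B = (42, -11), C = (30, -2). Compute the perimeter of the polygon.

|AB| = √((40)² + (-9)²) = √1681 = 41
|BC| = √((-12)² + (9)²) = √225 = 15
|CA| = √((-28)² + (0)²) = √784 = 28
Perimeter = 41 + 15 + 28 = 84.

84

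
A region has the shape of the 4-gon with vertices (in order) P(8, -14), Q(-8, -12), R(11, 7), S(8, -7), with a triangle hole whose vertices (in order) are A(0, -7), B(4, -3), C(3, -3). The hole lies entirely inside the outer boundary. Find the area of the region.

158.5

Outer boundary:
P→Q: (8)(-12) − (-8)(-14) = -208
Q→R: (-8)(7) − (11)(-12) = 76
R→S: (11)(-7) − (8)(7) = -133
S→P: (8)(-14) − (8)(-7) = -56
Σ = -321
Area = |Σ|/2 = 160.5.
Hole:
Apply the shoelace formula: 2A = Σ (x_i·y_{i+1} − x_{i+1}·y_i), indices taken mod 3.
Σ = (28) + (-3) + (-21) = 4
Area = |Σ|/2 = 2.
Net area = 160.5 − 2 = 158.5.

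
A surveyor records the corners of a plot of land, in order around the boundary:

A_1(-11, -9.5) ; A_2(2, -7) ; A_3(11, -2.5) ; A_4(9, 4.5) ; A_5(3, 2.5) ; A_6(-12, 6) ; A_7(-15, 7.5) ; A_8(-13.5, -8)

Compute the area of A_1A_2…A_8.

Apply Gauss's area formula: 2A = Σ (x_i·y_{i+1} − x_{i+1}·y_i), indices taken mod 8.
Σ = (96) + (72) + (72) + (9) + (48) + (0) + (221.25) + (40.25) = 558.5
Area = |Σ|/2 = 279.25.

279.25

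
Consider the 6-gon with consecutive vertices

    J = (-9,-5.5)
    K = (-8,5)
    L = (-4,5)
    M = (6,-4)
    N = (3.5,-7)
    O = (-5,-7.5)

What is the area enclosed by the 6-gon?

Apply the shoelace (surveyor's) formula: 2A = Σ (x_i·y_{i+1} − x_{i+1}·y_i), indices taken mod 6.
Σ = (-89) + (-20) + (-14) + (-28) + (-61.25) + (-40) = -252.25
Area = |Σ|/2 = 126.125.

126.125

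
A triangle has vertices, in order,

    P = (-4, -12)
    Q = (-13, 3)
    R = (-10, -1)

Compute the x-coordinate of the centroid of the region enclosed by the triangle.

Apply the shoelace (surveyor's) formula. First the cross-terms c_i = x_i·y_{i+1} − x_{i+1}·y_i:
  -168, 43, 116  ⇒  2A = -9, A = -4.5.
Then Σ (x_i + x_{i+1})·c_i = 243, so x̄ = 243 / (6·(-4.5)) = -9.

-9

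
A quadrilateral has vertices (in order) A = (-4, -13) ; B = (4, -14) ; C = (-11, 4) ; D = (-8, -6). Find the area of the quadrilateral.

A→B: (-4)(-14) − (4)(-13) = 108
B→C: (4)(4) − (-11)(-14) = -138
C→D: (-11)(-6) − (-8)(4) = 98
D→A: (-8)(-13) − (-4)(-6) = 80
Σ = 148
Area = |Σ|/2 = 74.

74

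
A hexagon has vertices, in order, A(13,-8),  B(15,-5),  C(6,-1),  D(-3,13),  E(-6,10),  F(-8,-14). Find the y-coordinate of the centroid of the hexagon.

-541/201

Apply Gauss's area formula. First the cross-terms c_i = x_i·y_{i+1} − x_{i+1}·y_i:
  55, 15, 75, 48, 164, 246  ⇒  2A = 603, A = 301.5.
Then Σ (y_i + y_{i+1})·c_i = -4869, so ȳ = -4869 / (6·301.5) = -541/201.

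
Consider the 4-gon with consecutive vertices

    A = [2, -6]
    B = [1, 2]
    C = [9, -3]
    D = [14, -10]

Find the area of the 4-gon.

61.5

Apply the surveyor's formula: 2A = Σ (x_i·y_{i+1} − x_{i+1}·y_i), indices taken mod 4.
Σ = (10) + (-21) + (-48) + (-64) = -123
Area = |Σ|/2 = 61.5.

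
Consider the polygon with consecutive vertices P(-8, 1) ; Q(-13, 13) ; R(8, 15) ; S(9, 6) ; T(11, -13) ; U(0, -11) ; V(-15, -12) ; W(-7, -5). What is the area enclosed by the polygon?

501

P→Q: (-8)(13) − (-13)(1) = -91
Q→R: (-13)(15) − (8)(13) = -299
R→S: (8)(6) − (9)(15) = -87
S→T: (9)(-13) − (11)(6) = -183
T→U: (11)(-11) − (0)(-13) = -121
U→V: (0)(-12) − (-15)(-11) = -165
V→W: (-15)(-5) − (-7)(-12) = -9
W→P: (-7)(1) − (-8)(-5) = -47
Σ = -1002
Area = |Σ|/2 = 501.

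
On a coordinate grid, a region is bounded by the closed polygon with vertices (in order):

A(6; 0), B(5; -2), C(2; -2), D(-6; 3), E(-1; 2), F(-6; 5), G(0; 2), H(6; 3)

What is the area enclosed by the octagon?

34

Apply the shoelace formula: 2A = Σ (x_i·y_{i+1} − x_{i+1}·y_i), indices taken mod 8.
A→B: (6)(-2) − (5)(0) = -12
B→C: (5)(-2) − (2)(-2) = -6
C→D: (2)(3) − (-6)(-2) = -6
D→E: (-6)(2) − (-1)(3) = -9
E→F: (-1)(5) − (-6)(2) = 7
F→G: (-6)(2) − (0)(5) = -12
G→H: (0)(3) − (6)(2) = -12
H→A: (6)(0) − (6)(3) = -18
Σ = -68
Area = |Σ|/2 = 34.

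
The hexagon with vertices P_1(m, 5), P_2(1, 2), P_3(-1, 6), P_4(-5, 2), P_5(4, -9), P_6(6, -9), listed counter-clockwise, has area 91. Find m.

6

Write out the shoelace sum; only the two edges meeting at P_1 involve m:
2·Area = [(6·5 − m·(-9)) + (m·2 − 1·5)] + 91
       = 11·m + 116 = 182
⇒ m = 6.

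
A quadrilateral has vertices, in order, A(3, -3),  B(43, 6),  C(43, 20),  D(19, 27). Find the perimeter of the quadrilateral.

114

|AB| = √((40)² + (9)²) = √1681 = 41
|BC| = √((0)² + (14)²) = √196 = 14
|CD| = √((-24)² + (7)²) = √625 = 25
|DA| = √((-16)² + (-30)²) = √1156 = 34
Perimeter = 41 + 14 + 25 + 34 = 114.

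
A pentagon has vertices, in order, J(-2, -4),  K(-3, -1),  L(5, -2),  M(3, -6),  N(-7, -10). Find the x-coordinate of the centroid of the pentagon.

-32/87

Apply the shoelace formula. First the cross-terms c_i = x_i·y_{i+1} − x_{i+1}·y_i:
  -10, 11, -24, -72, 8  ⇒  2A = -87, A = -43.5.
Then Σ (x_i + x_{i+1})·c_i = 96, so x̄ = 96 / (6·(-43.5)) = -32/87.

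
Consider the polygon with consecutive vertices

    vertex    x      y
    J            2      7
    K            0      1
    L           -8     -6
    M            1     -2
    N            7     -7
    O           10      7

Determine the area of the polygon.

107

Apply the shoelace formula: 2A = Σ (x_i·y_{i+1} − x_{i+1}·y_i), indices taken mod 6.
Σ = (2) + (8) + (22) + (7) + (119) + (56) = 214
Area = |Σ|/2 = 107.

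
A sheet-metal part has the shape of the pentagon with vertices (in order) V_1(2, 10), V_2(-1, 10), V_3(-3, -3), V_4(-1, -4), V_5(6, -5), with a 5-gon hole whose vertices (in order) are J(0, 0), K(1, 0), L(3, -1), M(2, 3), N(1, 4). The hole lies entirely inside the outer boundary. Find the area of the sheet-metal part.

78

Outer boundary:
Σ = (30) + (33) + (9) + (29) + (70) = 171
Area = |Σ|/2 = 85.5.
Hole:
J→K: (0)(0) − (1)(0) = 0
K→L: (1)(-1) − (3)(0) = -1
L→M: (3)(3) − (2)(-1) = 11
M→N: (2)(4) − (1)(3) = 5
N→J: (1)(0) − (0)(4) = 0
Σ = 15
Area = |Σ|/2 = 7.5.
Net area = 85.5 − 7.5 = 78.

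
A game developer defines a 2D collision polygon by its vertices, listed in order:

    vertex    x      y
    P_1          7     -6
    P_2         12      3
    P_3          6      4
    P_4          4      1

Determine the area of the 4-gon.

Apply the shoelace formula: 2A = Σ (x_i·y_{i+1} − x_{i+1}·y_i), indices taken mod 4.
Cross-terms: 93, 30, -10, -31  ⇒  Σ = 82
Area = |Σ|/2 = 41.

41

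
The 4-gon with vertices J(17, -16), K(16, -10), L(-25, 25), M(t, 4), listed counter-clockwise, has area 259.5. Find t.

-11

Write out the shoelace sum; only the two edges meeting at M involve t:
2·Area = [((-25)·4 − t·25) + (t·(-16) − 17·4)] + 236
       = -41·t + 68 = 519
⇒ t = -11.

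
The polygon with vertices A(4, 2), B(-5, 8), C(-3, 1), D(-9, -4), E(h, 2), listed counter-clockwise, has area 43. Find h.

5

Write out the shoelace sum; only the two edges meeting at E involve h:
2·Area = [((-9)·2 − h·(-4)) + (h·2 − 4·2)] + 82
       = 6·h + 56 = 86
⇒ h = 5.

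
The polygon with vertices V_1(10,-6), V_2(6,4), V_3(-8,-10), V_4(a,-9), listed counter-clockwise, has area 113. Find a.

4

Write out the shoelace sum; only the two edges meeting at V_4 involve a:
2·Area = [((-8)·(-9) − a·(-10)) + (a·(-6) − 10·(-9))] + 48
       = 4·a + 210 = 226
⇒ a = 4.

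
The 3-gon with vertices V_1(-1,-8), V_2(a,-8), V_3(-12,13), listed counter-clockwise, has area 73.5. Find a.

6

Write out the shoelace sum; only the two edges meeting at V_2 involve a:
2·Area = [((-1)·(-8) − a·(-8)) + (a·13 − (-12)·(-8))] + 109
       = 21·a + 21 = 147
⇒ a = 6.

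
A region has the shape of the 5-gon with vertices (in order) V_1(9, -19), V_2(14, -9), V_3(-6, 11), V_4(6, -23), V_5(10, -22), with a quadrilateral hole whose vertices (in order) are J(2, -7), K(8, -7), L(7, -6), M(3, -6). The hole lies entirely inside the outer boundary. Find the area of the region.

Outer boundary:
Σ = (185) + (100) + (72) + (98) + (8) = 463
Area = |Σ|/2 = 231.5.
Hole:
J→K: (2)(-7) − (8)(-7) = 42
K→L: (8)(-6) − (7)(-7) = 1
L→M: (7)(-6) − (3)(-6) = -24
M→J: (3)(-7) − (2)(-6) = -9
Σ = 10
Area = |Σ|/2 = 5.
Net area = 231.5 − 5 = 226.5.

226.5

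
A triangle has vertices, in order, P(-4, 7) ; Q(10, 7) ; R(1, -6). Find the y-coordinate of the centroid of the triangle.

Apply the surveyor's formula. First the cross-terms c_i = x_i·y_{i+1} − x_{i+1}·y_i:
  -98, -67, -17  ⇒  2A = -182, A = -91.
Then Σ (y_i + y_{i+1})·c_i = -1456, so ȳ = -1456 / (6·(-91)) = 8/3.

8/3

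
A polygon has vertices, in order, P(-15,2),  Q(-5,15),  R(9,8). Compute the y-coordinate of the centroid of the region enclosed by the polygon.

Apply Gauss's area formula. First the cross-terms c_i = x_i·y_{i+1} − x_{i+1}·y_i:
  -215, -175, 138  ⇒  2A = -252, A = -126.
Then Σ (y_i + y_{i+1})·c_i = -6300, so ȳ = -6300 / (6·(-126)) = 25/3.

25/3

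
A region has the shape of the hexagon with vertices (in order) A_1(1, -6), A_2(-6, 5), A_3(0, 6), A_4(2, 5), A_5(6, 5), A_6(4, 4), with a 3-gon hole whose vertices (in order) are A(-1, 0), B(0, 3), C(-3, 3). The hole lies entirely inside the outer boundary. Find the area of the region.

57

Outer boundary:
Apply Gauss's area formula: 2A = Σ (x_i·y_{i+1} − x_{i+1}·y_i), indices taken mod 6.
Σ = (-31) + (-36) + (-12) + (-20) + (4) + (-28) = -123
Area = |Σ|/2 = 61.5.
Hole:
Σ = (-3) + (9) + (3) = 9
Area = |Σ|/2 = 4.5.
Net area = 61.5 − 4.5 = 57.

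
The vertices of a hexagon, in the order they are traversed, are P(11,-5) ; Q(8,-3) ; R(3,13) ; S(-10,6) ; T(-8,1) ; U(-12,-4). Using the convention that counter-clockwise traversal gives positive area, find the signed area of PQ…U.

227

Cross-terms: 7, 113, 148, 38, 44, 104  ⇒  Σ = 454
Signed area = Σ/2 = 227 (positive ⇒ counter-clockwise traversal).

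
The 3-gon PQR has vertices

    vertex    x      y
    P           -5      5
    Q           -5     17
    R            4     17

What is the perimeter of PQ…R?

36

|PQ| = √((0)² + (12)²) = √144 = 12
|QR| = √((9)² + (0)²) = √81 = 9
|RP| = √((-9)² + (-12)²) = √225 = 15
Perimeter = 12 + 9 + 15 = 36.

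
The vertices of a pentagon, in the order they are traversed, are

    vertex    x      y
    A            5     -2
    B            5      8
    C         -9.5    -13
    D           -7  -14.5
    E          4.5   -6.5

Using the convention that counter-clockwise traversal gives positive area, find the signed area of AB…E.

Σ = (50) + (11) + (46.75) + (110.75) + (23.5) = 242
Signed area = Σ/2 = 121 (positive ⇒ counter-clockwise traversal).

121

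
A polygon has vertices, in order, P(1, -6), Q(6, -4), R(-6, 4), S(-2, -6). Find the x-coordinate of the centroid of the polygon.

-73/141

Apply the shoelace (surveyor's) formula. First the cross-terms c_i = x_i·y_{i+1} − x_{i+1}·y_i:
  32, 0, 44, 18  ⇒  2A = 94, A = 47.
Then Σ (x_i + x_{i+1})·c_i = -146, so x̄ = -146 / (6·47) = -73/141.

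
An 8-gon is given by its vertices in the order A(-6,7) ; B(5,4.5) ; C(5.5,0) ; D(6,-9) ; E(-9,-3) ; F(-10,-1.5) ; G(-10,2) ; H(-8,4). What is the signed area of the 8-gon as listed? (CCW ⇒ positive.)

Cross-terms: -62, -24.75, -49.5, -99, -16.5, -35, -24, -32  ⇒  Σ = -342.75
Signed area = Σ/2 = -171.375 (negative ⇒ clockwise traversal).

-171.375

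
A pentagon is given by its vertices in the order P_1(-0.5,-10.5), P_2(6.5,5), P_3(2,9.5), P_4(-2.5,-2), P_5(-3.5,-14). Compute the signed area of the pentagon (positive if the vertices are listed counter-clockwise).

97.5

Cross-terms: 65.75, 51.75, 19.75, 28, 29.75  ⇒  Σ = 195
Signed area = Σ/2 = 97.5 (positive ⇒ counter-clockwise traversal).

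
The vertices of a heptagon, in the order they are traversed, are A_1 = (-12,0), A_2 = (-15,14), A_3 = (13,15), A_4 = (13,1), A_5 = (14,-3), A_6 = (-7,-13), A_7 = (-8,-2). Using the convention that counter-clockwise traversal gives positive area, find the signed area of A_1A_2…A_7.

-563.5

Apply the shoelace (surveyor's) formula: 2A = Σ (x_i·y_{i+1} − x_{i+1}·y_i), indices taken mod 7.
Σ = (-168) + (-407) + (-182) + (-53) + (-203) + (-90) + (-24) = -1127
Signed area = Σ/2 = -563.5 (negative ⇒ clockwise traversal).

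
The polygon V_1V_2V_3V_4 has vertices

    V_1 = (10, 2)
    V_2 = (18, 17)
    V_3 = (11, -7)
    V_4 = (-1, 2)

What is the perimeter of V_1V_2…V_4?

68

|V_1V_2| = √((8)² + (15)²) = √289 = 17
|V_2V_3| = √((-7)² + (-24)²) = √625 = 25
|V_3V_4| = √((-12)² + (9)²) = √225 = 15
|V_4V_1| = √((11)² + (0)²) = √121 = 11
Perimeter = 17 + 25 + 15 + 11 = 68.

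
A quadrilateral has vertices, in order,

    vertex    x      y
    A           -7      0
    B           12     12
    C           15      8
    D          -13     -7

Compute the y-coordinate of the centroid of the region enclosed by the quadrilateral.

391/109

Apply the shoelace formula. First the cross-terms c_i = x_i·y_{i+1} − x_{i+1}·y_i:
  -84, -84, -1, -49  ⇒  2A = -218, A = -109.
Then Σ (y_i + y_{i+1})·c_i = -2346, so ȳ = -2346 / (6·(-109)) = 391/109.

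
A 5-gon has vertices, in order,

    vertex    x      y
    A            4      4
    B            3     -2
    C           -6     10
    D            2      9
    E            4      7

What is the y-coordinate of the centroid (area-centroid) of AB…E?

893/165

Apply the shoelace (surveyor's) formula. First the cross-terms c_i = x_i·y_{i+1} − x_{i+1}·y_i:
  -20, 18, -74, -22, -12  ⇒  2A = -110, A = -55.
Then Σ (y_i + y_{i+1})·c_i = -1786, so ȳ = -1786 / (6·(-55)) = 893/165.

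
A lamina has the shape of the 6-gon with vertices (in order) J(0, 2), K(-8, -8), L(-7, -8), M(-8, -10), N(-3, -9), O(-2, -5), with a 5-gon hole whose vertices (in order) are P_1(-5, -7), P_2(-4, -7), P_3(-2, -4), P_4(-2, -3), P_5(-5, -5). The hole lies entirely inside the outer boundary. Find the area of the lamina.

Outer boundary:
Cross-terms: 16, 8, 6, 42, -3, -4  ⇒  Σ = 65
Area = |Σ|/2 = 32.5.
Hole:
Σ = (7) + (2) + (-2) + (-5) + (10) = 12
Area = |Σ|/2 = 6.
Net area = 32.5 − 6 = 26.5.

26.5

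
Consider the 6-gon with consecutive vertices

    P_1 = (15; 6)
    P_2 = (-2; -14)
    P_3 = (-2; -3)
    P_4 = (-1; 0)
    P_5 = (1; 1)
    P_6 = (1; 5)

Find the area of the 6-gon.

144.5

P_1→P_2: (15)(-14) − (-2)(6) = -198
P_2→P_3: (-2)(-3) − (-2)(-14) = -22
P_3→P_4: (-2)(0) − (-1)(-3) = -3
P_4→P_5: (-1)(1) − (1)(0) = -1
P_5→P_6: (1)(5) − (1)(1) = 4
P_6→P_1: (1)(6) − (15)(5) = -69
Σ = -289
Area = |Σ|/2 = 144.5.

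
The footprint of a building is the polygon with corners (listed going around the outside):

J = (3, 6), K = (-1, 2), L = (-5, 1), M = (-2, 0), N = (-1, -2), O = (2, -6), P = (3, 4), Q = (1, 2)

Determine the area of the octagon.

Σ = (12) + (9) + (2) + (4) + (10) + (26) + (2) + (0) = 65
Area = |Σ|/2 = 32.5.

32.5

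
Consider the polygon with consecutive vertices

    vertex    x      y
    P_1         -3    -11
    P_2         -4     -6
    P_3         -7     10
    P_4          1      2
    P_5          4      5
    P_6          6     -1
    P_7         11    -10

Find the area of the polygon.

Apply Gauss's area formula: 2A = Σ (x_i·y_{i+1} − x_{i+1}·y_i), indices taken mod 7.
Cross-terms: -26, -82, -24, -3, -34, -49, -151  ⇒  Σ = -369
Area = |Σ|/2 = 184.5.

184.5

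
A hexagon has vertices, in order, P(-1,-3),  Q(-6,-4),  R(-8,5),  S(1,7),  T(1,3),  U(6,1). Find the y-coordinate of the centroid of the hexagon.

22/15

Apply the shoelace (surveyor's) formula. First the cross-terms c_i = x_i·y_{i+1} − x_{i+1}·y_i:
  -14, -62, -61, -4, -17, -17  ⇒  2A = -175, A = -87.5.
Then Σ (y_i + y_{i+1})·c_i = -770, so ȳ = -770 / (6·(-87.5)) = 22/15.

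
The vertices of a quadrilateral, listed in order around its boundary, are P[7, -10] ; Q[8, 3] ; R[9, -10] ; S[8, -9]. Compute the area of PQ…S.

12

Σ = (101) + (-107) + (-1) + (-17) = -24
Area = |Σ|/2 = 12.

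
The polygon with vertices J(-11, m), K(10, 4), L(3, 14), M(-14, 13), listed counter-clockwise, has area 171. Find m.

5

The doubled signed area Σ (x_i y_{i+1} − x_{i+1} y_i) is linear in m.
With m=0 it equals 462; the coefficient of m is -24 (from the two edges through J).
So -24·m + 462 = 2·171 = 342 ⇒ m = 5.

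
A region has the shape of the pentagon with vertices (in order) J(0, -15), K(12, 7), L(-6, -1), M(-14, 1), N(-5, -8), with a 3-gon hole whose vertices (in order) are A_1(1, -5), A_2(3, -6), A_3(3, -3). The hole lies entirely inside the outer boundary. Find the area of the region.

188

Outer boundary:
Σ = (180) + (30) + (-20) + (117) + (75) = 382
Area = |Σ|/2 = 191.
Hole:
Apply Gauss's area formula: 2A = Σ (x_i·y_{i+1} − x_{i+1}·y_i), indices taken mod 3.
Σ = (9) + (9) + (-12) = 6
Area = |Σ|/2 = 3.
Net area = 191 − 3 = 188.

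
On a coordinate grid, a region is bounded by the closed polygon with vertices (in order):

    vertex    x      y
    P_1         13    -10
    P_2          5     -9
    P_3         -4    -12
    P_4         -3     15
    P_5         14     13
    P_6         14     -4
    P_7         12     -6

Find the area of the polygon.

412

Apply the shoelace (surveyor's) formula: 2A = Σ (x_i·y_{i+1} − x_{i+1}·y_i), indices taken mod 7.
P_1→P_2: (13)(-9) − (5)(-10) = -67
P_2→P_3: (5)(-12) − (-4)(-9) = -96
P_3→P_4: (-4)(15) − (-3)(-12) = -96
P_4→P_5: (-3)(13) − (14)(15) = -249
P_5→P_6: (14)(-4) − (14)(13) = -238
P_6→P_7: (14)(-6) − (12)(-4) = -36
P_7→P_1: (12)(-10) − (13)(-6) = -42
Σ = -824
Area = |Σ|/2 = 412.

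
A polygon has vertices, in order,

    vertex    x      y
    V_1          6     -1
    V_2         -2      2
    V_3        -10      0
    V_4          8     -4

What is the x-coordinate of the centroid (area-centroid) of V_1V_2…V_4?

-28/129

Apply the surveyor's formula. First the cross-terms c_i = x_i·y_{i+1} − x_{i+1}·y_i:
  10, 20, 40, 16  ⇒  2A = 86, A = 43.
Then Σ (x_i + x_{i+1})·c_i = -56, so x̄ = -56 / (6·43) = -28/129.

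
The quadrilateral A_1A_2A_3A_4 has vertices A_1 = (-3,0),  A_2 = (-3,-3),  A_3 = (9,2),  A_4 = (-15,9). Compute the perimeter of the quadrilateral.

|A_1A_2| = √((0)² + (-3)²) = √9 = 3
|A_2A_3| = √((12)² + (5)²) = √169 = 13
|A_3A_4| = √((-24)² + (7)²) = √625 = 25
|A_4A_1| = √((12)² + (-9)²) = √225 = 15
Perimeter = 3 + 13 + 25 + 15 = 56.

56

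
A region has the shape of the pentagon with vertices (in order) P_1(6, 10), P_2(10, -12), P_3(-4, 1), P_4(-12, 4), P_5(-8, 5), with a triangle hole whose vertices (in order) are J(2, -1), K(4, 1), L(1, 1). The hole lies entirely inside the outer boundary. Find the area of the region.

173

Outer boundary:
Apply the shoelace formula: 2A = Σ (x_i·y_{i+1} − x_{i+1}·y_i), indices taken mod 5.
Σ = (-172) + (-38) + (-4) + (-28) + (-110) = -352
Area = |Σ|/2 = 176.
Hole:
Apply the surveyor's formula: 2A = Σ (x_i·y_{i+1} − x_{i+1}·y_i), indices taken mod 3.
Σ = (6) + (3) + (-3) = 6
Area = |Σ|/2 = 3.
Net area = 176 − 3 = 173.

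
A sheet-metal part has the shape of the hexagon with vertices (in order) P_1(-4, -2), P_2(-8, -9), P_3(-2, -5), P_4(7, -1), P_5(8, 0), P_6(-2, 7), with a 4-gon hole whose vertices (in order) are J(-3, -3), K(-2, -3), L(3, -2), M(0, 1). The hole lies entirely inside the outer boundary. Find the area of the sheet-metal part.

76.5

Outer boundary:
Apply the surveyor's formula: 2A = Σ (x_i·y_{i+1} − x_{i+1}·y_i), indices taken mod 6.
Σ = (20) + (22) + (37) + (8) + (56) + (32) = 175
Area = |Σ|/2 = 87.5.
Hole:
Apply Gauss's area formula: 2A = Σ (x_i·y_{i+1} − x_{i+1}·y_i), indices taken mod 4.
J→K: (-3)(-3) − (-2)(-3) = 3
K→L: (-2)(-2) − (3)(-3) = 13
L→M: (3)(1) − (0)(-2) = 3
M→J: (0)(-3) − (-3)(1) = 3
Σ = 22
Area = |Σ|/2 = 11.
Net area = 87.5 − 11 = 76.5.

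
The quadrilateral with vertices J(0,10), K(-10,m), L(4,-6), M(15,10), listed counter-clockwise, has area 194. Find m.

Write out the shoelace sum; only the two edges meeting at K involve m:
2·Area = [(0·m − (-10)·10) + ((-10)·(-6) − 4·m)] + 280
       = -4·m + 440 = 388
⇒ m = 13.

13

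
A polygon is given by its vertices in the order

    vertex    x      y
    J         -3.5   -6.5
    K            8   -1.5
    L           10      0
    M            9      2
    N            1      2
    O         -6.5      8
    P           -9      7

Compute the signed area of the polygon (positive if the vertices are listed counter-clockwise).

Apply the shoelace (surveyor's) formula: 2A = Σ (x_i·y_{i+1} − x_{i+1}·y_i), indices taken mod 7.
J→K: (-3.5)(-1.5) − (8)(-6.5) = 57.25
K→L: (8)(0) − (10)(-1.5) = 15
L→M: (10)(2) − (9)(0) = 20
M→N: (9)(2) − (1)(2) = 16
N→O: (1)(8) − (-6.5)(2) = 21
O→P: (-6.5)(7) − (-9)(8) = 26.5
P→J: (-9)(-6.5) − (-3.5)(7) = 83
Σ = 238.75
Signed area = Σ/2 = 119.375 (positive ⇒ counter-clockwise traversal).

119.375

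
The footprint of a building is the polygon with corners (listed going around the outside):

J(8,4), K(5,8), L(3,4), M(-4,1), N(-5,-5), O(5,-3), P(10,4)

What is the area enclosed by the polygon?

Apply the shoelace formula: 2A = Σ (x_i·y_{i+1} − x_{i+1}·y_i), indices taken mod 7.
Cross-terms: 44, -4, 19, 25, 40, 50, 8  ⇒  Σ = 182
Area = |Σ|/2 = 91.

91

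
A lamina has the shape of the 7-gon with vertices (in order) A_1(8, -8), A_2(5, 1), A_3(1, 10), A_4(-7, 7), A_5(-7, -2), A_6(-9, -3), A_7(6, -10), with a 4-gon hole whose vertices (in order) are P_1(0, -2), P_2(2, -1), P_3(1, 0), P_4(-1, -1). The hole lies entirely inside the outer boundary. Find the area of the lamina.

187

Outer boundary:
Σ = (48) + (49) + (77) + (63) + (3) + (108) + (32) = 380
Area = |Σ|/2 = 190.
Hole:
Σ = (4) + (1) + (-1) + (2) = 6
Area = |Σ|/2 = 3.
Net area = 190 − 3 = 187.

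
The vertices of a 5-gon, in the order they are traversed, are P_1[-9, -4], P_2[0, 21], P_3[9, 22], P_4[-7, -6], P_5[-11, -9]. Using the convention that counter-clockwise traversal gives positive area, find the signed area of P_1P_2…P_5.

-159

P_1→P_2: (-9)(21) − (0)(-4) = -189
P_2→P_3: (0)(22) − (9)(21) = -189
P_3→P_4: (9)(-6) − (-7)(22) = 100
P_4→P_5: (-7)(-9) − (-11)(-6) = -3
P_5→P_1: (-11)(-4) − (-9)(-9) = -37
Σ = -318
Signed area = Σ/2 = -159 (negative ⇒ clockwise traversal).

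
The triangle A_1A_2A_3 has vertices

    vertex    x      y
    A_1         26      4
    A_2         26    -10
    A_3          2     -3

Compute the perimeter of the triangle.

|A_1A_2| = √((0)² + (-14)²) = √196 = 14
|A_2A_3| = √((-24)² + (7)²) = √625 = 25
|A_3A_1| = √((24)² + (7)²) = √625 = 25
Perimeter = 14 + 25 + 25 = 64.

64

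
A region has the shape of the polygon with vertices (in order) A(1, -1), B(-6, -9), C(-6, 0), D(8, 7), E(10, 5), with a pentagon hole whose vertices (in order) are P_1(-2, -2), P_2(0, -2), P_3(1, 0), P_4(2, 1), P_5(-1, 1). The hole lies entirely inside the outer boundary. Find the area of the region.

Outer boundary:
Apply the surveyor's formula: 2A = Σ (x_i·y_{i+1} − x_{i+1}·y_i), indices taken mod 5.
Σ = (-15) + (-54) + (-42) + (-30) + (-15) = -156
Area = |Σ|/2 = 78.
Hole:
Apply the shoelace formula: 2A = Σ (x_i·y_{i+1} − x_{i+1}·y_i), indices taken mod 5.
Σ = (4) + (2) + (1) + (3) + (4) = 14
Area = |Σ|/2 = 7.
Net area = 78 − 7 = 71.

71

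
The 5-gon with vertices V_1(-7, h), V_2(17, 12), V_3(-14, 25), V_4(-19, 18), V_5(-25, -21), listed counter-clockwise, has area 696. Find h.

The doubled signed area Σ (x_i y_{i+1} − x_{i+1} y_i) is linear in h.
With h=0 it equals 1434; the coefficient of h is -42 (from the two edges through V_1).
So -42·h + 1434 = 2·696 = 1392 ⇒ h = 1.

1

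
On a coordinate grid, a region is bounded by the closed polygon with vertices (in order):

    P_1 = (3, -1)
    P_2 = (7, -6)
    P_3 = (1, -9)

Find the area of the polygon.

Apply Gauss's area formula: 2A = Σ (x_i·y_{i+1} − x_{i+1}·y_i), indices taken mod 3.
Σ = (-11) + (-57) + (26) = -42
Area = |Σ|/2 = 21.

21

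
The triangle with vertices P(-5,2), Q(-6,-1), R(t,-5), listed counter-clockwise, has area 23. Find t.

8

The doubled signed area Σ (x_i y_{i+1} − x_{i+1} y_i) is linear in t.
With t=0 it equals 22; the coefficient of t is 3 (from the two edges through R).
So 3·t + 22 = 2·23 = 46 ⇒ t = 8.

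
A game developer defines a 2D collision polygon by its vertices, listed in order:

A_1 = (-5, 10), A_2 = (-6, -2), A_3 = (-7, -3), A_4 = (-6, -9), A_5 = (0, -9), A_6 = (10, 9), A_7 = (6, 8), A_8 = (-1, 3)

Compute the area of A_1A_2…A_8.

160

Apply the shoelace formula: 2A = Σ (x_i·y_{i+1} − x_{i+1}·y_i), indices taken mod 8.
Cross-terms: 70, 4, 45, 54, 90, 26, 26, 5  ⇒  Σ = 320
Area = |Σ|/2 = 160.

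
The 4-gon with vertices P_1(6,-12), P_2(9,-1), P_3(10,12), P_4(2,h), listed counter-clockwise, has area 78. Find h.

-4

Write out the shoelace sum; only the two edges meeting at P_4 involve h:
2·Area = [(10·h − 2·12) + (2·(-12) − 6·h)] + 220
       = 4·h + 172 = 156
⇒ h = -4.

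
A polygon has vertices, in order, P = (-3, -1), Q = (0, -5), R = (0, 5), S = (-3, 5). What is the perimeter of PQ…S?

|PQ| = √((3)² + (-4)²) = √25 = 5
|QR| = √((0)² + (10)²) = √100 = 10
|RS| = √((-3)² + (0)²) = √9 = 3
|SP| = √((0)² + (-6)²) = √36 = 6
Perimeter = 5 + 10 + 3 + 6 = 24.

24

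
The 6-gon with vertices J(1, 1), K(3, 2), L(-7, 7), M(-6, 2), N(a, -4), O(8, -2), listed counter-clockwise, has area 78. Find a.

-7

The doubled signed area Σ (x_i y_{i+1} − x_{i+1} y_i) is linear in a.
With a=0 it equals 128; the coefficient of a is -4 (from the two edges through N).
So -4·a + 128 = 2·78 = 156 ⇒ a = -7.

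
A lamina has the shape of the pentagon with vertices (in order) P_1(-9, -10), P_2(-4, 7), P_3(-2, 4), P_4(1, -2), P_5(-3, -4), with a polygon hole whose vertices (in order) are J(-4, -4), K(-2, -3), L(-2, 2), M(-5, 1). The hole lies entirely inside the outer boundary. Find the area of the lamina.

Outer boundary:
Apply the shoelace (surveyor's) formula: 2A = Σ (x_i·y_{i+1} − x_{i+1}·y_i), indices taken mod 5.
Cross-terms: -103, -2, 0, -10, -6  ⇒  Σ = -121
Area = |Σ|/2 = 60.5.
Hole:
J→K: (-4)(-3) − (-2)(-4) = 4
K→L: (-2)(2) − (-2)(-3) = -10
L→M: (-2)(1) − (-5)(2) = 8
M→J: (-5)(-4) − (-4)(1) = 24
Σ = 26
Area = |Σ|/2 = 13.
Net area = 60.5 − 13 = 47.5.

47.5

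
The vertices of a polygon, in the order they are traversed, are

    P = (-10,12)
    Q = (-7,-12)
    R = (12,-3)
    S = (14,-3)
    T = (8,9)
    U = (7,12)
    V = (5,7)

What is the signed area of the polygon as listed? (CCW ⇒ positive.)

338.5

Σ = (204) + (165) + (6) + (150) + (33) + (-11) + (130) = 677
Signed area = Σ/2 = 338.5 (positive ⇒ counter-clockwise traversal).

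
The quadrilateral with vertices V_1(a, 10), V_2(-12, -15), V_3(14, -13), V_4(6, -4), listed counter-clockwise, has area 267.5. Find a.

3

The doubled signed area Σ (x_i y_{i+1} − x_{i+1} y_i) is linear in a.
With a=0 it equals 568; the coefficient of a is -11 (from the two edges through V_1).
So -11·a + 568 = 2·267.5 = 535 ⇒ a = 3.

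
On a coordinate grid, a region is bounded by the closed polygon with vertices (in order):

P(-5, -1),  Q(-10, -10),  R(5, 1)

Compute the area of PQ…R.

Apply Gauss's area formula: 2A = Σ (x_i·y_{i+1} − x_{i+1}·y_i), indices taken mod 3.
P→Q: (-5)(-10) − (-10)(-1) = 40
Q→R: (-10)(1) − (5)(-10) = 40
R→P: (5)(-1) − (-5)(1) = 0
Σ = 80
Area = |Σ|/2 = 40.

40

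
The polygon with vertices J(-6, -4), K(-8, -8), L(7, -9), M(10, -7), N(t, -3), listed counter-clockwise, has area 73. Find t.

3

The doubled signed area Σ (x_i y_{i+1} − x_{i+1} y_i) is linear in t.
With t=0 it equals 137; the coefficient of t is 3 (from the two edges through N).
So 3·t + 137 = 2·73 = 146 ⇒ t = 3.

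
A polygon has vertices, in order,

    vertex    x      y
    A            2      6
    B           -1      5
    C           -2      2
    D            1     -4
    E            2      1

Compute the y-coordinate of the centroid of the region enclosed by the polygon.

Apply the shoelace formula. First the cross-terms c_i = x_i·y_{i+1} − x_{i+1}·y_i:
  16, 8, 6, 9, 10  ⇒  2A = 49, A = 24.5.
Then Σ (y_i + y_{i+1})·c_i = 263, so ȳ = 263 / (6·24.5) = 263/147.

263/147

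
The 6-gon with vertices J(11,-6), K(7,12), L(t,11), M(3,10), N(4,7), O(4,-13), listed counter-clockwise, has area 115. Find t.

4

The doubled signed area Σ (x_i y_{i+1} − x_{i+1} y_i) is linear in t.
With t=0 it equals 238; the coefficient of t is -2 (from the two edges through L).
So -2·t + 238 = 2·115 = 230 ⇒ t = 4.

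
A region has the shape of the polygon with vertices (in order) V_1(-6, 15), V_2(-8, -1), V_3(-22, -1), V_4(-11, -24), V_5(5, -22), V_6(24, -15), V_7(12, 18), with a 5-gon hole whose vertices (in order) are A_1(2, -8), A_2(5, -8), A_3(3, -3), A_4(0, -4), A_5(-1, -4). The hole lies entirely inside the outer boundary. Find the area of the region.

1155.5

Outer boundary:
Apply Gauss's area formula: 2A = Σ (x_i·y_{i+1} − x_{i+1}·y_i), indices taken mod 7.
Cross-terms: 126, -14, 517, 362, 453, 612, 288  ⇒  Σ = 2344
Area = |Σ|/2 = 1172.
Hole:
Cross-terms: 24, 9, -12, -4, 16  ⇒  Σ = 33
Area = |Σ|/2 = 16.5.
Net area = 1172 − 16.5 = 1155.5.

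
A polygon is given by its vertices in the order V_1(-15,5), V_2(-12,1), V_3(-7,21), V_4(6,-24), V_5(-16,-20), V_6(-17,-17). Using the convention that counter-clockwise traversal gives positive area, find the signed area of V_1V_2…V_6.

Cross-terms: 45, -245, 42, -504, -68, -340  ⇒  Σ = -1070
Signed area = Σ/2 = -535 (negative ⇒ clockwise traversal).

-535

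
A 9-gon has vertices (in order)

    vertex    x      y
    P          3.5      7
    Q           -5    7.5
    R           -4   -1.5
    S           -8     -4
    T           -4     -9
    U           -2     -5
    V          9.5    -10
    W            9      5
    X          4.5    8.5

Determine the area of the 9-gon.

Cross-terms: 61.25, 37.5, 4, 56, 2, 67.5, 137.5, 54, 1.75  ⇒  Σ = 421.5
Area = |Σ|/2 = 210.75.

210.75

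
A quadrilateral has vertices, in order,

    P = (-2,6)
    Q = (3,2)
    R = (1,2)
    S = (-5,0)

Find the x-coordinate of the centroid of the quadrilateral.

-82/57

Apply the shoelace formula. First the cross-terms c_i = x_i·y_{i+1} − x_{i+1}·y_i:
  -22, 4, 10, -30  ⇒  2A = -38, A = -19.
Then Σ (x_i + x_{i+1})·c_i = 164, so x̄ = 164 / (6·(-19)) = -82/57.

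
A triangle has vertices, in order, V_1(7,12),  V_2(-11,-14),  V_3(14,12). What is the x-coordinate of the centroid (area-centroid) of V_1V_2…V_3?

10/3

Apply the shoelace (surveyor's) formula. First the cross-terms c_i = x_i·y_{i+1} − x_{i+1}·y_i:
  34, 64, 84  ⇒  2A = 182, A = 91.
Then Σ (x_i + x_{i+1})·c_i = 1820, so x̄ = 1820 / (6·91) = 10/3.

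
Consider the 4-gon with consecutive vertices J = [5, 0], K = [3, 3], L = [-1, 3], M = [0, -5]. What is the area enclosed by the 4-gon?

28.5

Σ = (15) + (12) + (5) + (25) = 57
Area = |Σ|/2 = 28.5.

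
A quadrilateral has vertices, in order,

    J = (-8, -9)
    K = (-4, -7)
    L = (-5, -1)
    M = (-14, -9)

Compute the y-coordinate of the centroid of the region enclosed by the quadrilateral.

Apply the shoelace (surveyor's) formula. First the cross-terms c_i = x_i·y_{i+1} − x_{i+1}·y_i:
  20, -31, 31, 54  ⇒  2A = 74, A = 37.
Then Σ (y_i + y_{i+1})·c_i = -1354, so ȳ = -1354 / (6·37) = -677/111.

-677/111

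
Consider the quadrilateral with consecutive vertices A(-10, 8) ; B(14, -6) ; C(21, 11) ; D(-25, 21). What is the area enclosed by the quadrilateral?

Apply the surveyor's formula: 2A = Σ (x_i·y_{i+1} − x_{i+1}·y_i), indices taken mod 4.
Σ = (-52) + (280) + (716) + (10) = 954
Area = |Σ|/2 = 477.

477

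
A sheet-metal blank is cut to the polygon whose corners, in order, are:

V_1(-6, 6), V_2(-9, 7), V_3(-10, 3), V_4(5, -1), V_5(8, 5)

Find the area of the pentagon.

Σ = (12) + (43) + (-5) + (33) + (78) = 161
Area = |Σ|/2 = 80.5.

80.5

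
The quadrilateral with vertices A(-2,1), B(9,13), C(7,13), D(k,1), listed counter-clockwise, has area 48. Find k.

-8

The doubled signed area Σ (x_i y_{i+1} − x_{i+1} y_i) is linear in k.
With k=0 it equals 0; the coefficient of k is -12 (from the two edges through D).
So -12·k + 0 = 2·48 = 96 ⇒ k = -8.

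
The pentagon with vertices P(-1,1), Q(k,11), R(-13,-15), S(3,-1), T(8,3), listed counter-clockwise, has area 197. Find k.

The doubled signed area Σ (x_i y_{i+1} − x_{i+1} y_i) is linear in k.
With k=0 it equals 218; the coefficient of k is -16 (from the two edges through Q).
So -16·k + 218 = 2·197 = 394 ⇒ k = -11.

-11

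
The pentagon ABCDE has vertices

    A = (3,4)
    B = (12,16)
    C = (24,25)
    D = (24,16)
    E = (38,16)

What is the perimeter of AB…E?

|AB| = √((9)² + (12)²) = √225 = 15
|BC| = √((12)² + (9)²) = √225 = 15
|CD| = √((0)² + (-9)²) = √81 = 9
|DE| = √((14)² + (0)²) = √196 = 14
|EA| = √((-35)² + (-12)²) = √1369 = 37
Perimeter = 15 + 15 + 9 + 14 + 37 = 90.

90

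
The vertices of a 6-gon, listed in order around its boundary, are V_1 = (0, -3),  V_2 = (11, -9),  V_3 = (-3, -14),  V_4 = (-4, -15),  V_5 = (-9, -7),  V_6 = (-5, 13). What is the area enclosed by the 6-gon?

201.5

Apply Gauss's area formula: 2A = Σ (x_i·y_{i+1} − x_{i+1}·y_i), indices taken mod 6.
V_1→V_2: (0)(-9) − (11)(-3) = 33
V_2→V_3: (11)(-14) − (-3)(-9) = -181
V_3→V_4: (-3)(-15) − (-4)(-14) = -11
V_4→V_5: (-4)(-7) − (-9)(-15) = -107
V_5→V_6: (-9)(13) − (-5)(-7) = -152
V_6→V_1: (-5)(-3) − (0)(13) = 15
Σ = -403
Area = |Σ|/2 = 201.5.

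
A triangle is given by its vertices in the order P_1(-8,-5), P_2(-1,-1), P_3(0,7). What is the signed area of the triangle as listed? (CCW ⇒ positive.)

26

P_1→P_2: (-8)(-1) − (-1)(-5) = 3
P_2→P_3: (-1)(7) − (0)(-1) = -7
P_3→P_1: (0)(-5) − (-8)(7) = 56
Σ = 52
Signed area = Σ/2 = 26 (positive ⇒ counter-clockwise traversal).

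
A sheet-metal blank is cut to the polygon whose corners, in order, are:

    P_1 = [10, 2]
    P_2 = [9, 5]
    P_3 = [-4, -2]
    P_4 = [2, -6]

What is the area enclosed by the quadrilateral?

Apply the shoelace formula: 2A = Σ (x_i·y_{i+1} − x_{i+1}·y_i), indices taken mod 4.
Σ = (32) + (2) + (28) + (64) = 126
Area = |Σ|/2 = 63.

63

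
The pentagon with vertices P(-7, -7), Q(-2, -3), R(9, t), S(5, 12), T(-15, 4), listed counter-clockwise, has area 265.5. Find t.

Write out the shoelace sum; only the two edges meeting at R involve t:
2·Area = [((-2)·t − 9·(-3)) + (9·12 − 5·t)] + 340
       = -7·t + 475 = 531
⇒ t = -8.

-8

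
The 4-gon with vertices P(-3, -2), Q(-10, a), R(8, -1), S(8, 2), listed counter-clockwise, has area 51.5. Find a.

-9

Write out the shoelace sum; only the two edges meeting at Q involve a:
2·Area = [((-3)·a − (-10)·(-2)) + ((-10)·(-1) − 8·a)] + 14
       = -11·a + 4 = 103
⇒ a = -9.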